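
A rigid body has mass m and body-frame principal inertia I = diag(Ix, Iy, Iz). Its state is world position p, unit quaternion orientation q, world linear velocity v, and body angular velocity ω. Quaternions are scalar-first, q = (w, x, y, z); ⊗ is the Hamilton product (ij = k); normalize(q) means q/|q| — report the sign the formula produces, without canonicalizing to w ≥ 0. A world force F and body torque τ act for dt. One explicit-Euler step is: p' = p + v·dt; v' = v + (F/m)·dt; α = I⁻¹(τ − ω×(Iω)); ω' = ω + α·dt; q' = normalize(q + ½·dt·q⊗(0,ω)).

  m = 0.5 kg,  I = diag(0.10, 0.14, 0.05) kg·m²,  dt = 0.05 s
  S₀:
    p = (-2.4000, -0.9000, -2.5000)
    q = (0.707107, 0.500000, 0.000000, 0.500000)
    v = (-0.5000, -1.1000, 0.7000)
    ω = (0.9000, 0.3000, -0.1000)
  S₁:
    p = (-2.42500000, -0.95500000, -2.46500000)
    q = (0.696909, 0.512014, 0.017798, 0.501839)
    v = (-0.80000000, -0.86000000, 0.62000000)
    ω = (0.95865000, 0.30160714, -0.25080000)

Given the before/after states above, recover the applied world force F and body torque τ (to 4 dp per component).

ω₁ − ω₀ = (0.05865000, 0.00160714, -0.15080000)
gyro term ω₀×Iω₀ = (0.0027, -0.0045, 0.0108)
applied torque τ = (0.1200, 0.0000, -0.1400)
velocity change Δv = (-0.30000000, 0.24000000, -0.08000000)
applied force F = (-3.0000, 2.4000, -0.8000)

F = (-3.0000, 2.4000, -0.8000)
τ = (0.1200, 0.0000, -0.1400)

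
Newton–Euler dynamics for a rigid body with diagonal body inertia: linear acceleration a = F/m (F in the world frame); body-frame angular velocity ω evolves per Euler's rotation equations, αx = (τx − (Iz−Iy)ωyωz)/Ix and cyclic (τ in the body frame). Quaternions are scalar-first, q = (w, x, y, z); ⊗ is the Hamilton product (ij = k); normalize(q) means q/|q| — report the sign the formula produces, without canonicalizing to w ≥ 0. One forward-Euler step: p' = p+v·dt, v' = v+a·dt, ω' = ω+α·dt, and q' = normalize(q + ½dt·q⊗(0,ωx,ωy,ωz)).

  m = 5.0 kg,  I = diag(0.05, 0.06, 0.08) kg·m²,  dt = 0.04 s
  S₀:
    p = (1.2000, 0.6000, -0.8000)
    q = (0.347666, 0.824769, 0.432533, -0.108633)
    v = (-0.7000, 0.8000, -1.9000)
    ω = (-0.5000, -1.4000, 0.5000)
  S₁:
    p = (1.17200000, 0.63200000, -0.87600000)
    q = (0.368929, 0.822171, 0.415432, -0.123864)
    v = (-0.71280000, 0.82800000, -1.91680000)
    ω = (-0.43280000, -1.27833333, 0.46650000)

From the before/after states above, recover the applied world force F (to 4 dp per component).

F = (-1.6000, 3.5000, -2.1000)

velocity change Δv = (-0.01280000, 0.02800000, -0.01680000)
applied force F = (-1.6000, 3.5000, -2.1000)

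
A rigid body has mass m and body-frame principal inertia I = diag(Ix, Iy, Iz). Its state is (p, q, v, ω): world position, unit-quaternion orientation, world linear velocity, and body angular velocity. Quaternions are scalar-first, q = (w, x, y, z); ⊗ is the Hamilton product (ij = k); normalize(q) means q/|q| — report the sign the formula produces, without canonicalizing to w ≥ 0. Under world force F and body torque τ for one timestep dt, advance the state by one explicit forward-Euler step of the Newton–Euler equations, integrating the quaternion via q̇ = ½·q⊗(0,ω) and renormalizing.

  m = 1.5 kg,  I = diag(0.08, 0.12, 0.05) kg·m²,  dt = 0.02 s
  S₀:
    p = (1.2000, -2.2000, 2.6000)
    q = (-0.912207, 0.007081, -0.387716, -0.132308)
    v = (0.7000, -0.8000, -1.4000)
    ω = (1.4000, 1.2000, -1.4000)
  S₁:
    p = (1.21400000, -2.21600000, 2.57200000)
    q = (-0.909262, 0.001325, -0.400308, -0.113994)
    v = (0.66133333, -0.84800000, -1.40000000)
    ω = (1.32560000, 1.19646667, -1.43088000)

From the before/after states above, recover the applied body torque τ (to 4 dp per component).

τ = (-0.1800, -0.0800, -0.0100)

ω₁ − ω₀ = (-0.07440000, -0.00353333, -0.03088000)
ω₀×(Iω₀) = (0.1176, -0.0588, 0.0672)
I·α + gyro = (-0.1800, -0.0800, -0.0100)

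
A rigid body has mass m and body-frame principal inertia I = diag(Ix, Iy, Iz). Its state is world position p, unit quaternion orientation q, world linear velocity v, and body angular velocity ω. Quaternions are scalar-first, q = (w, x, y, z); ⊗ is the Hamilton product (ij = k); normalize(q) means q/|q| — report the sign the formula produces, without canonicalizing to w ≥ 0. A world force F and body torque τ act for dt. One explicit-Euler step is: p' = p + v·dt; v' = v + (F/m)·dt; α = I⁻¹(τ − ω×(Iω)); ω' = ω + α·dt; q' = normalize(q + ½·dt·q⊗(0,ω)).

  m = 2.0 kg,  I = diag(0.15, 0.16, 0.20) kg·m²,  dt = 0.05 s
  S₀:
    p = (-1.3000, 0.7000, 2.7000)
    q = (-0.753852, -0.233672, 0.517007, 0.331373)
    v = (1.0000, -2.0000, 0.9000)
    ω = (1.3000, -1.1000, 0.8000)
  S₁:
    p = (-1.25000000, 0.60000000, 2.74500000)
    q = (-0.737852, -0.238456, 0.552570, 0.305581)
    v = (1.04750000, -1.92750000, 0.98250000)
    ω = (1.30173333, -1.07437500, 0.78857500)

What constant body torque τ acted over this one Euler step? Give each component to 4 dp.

τ = (-0.0300, 0.0300, -0.0600)

ω₁ − ω₀ = (0.00173333, 0.02562500, -0.01142500)
I·α + gyro = (-0.0300, 0.0300, -0.0600)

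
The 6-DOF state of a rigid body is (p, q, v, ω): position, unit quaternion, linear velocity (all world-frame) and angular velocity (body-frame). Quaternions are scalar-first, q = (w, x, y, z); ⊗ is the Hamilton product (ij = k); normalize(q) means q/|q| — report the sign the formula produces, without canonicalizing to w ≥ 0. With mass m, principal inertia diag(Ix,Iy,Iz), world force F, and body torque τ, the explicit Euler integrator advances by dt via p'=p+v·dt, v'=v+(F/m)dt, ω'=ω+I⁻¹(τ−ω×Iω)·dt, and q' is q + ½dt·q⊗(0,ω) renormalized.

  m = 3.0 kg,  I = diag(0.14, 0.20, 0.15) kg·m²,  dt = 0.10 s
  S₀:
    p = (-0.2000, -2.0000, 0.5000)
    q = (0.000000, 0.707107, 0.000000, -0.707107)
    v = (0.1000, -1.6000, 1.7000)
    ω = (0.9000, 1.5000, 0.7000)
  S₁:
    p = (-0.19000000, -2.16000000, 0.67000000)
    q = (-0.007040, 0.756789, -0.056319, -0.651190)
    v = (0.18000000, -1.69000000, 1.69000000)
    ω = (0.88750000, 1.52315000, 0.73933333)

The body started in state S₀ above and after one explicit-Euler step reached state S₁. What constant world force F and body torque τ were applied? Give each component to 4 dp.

Δv = v₁−v₀ = (0.08000000, -0.09000000, -0.01000000)
F = m·Δv/dt = (2.4000, -2.7000, -0.3000)
rate change Δω = (-0.01250000, 0.02315000, 0.03933333)
ω₀×(Iω₀) = (-0.0525, -0.0063, 0.0810)
I·α + gyro = (-0.0700, 0.0400, 0.1400)

F = (2.4000, -2.7000, -0.3000)
τ = (-0.0700, 0.0400, 0.1400)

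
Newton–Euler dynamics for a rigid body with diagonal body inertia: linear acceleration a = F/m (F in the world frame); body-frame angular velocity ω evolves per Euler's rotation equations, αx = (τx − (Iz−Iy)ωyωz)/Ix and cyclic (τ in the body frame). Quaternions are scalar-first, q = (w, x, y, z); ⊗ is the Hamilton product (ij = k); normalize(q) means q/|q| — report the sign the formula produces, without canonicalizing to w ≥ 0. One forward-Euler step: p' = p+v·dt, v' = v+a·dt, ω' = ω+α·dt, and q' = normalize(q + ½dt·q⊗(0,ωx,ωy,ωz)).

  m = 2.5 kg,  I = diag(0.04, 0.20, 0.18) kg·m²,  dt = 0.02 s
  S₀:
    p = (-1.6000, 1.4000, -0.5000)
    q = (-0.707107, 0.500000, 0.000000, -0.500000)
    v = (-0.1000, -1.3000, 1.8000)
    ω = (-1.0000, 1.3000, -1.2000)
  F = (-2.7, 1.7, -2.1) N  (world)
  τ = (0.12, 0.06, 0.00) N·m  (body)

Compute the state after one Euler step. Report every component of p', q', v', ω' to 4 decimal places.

p' = (-1.6020, 1.3740, -0.4640)
q' = (-0.7080, 0.5135, 0.0018, -0.4849)
v' = (-0.1216, -1.2864, 1.7832)
ω' = (-0.9556, 1.3228, -1.1769)

linear accel F/m = (-1.0800, 0.6800, -0.8400)
new position p' = (-1.6020, 1.3740, -0.4640)
v' = v + a·dt = (-0.1216, -1.2864, 1.7832)
angular accel α = (2.2200, 1.1400, 1.1556)
ω + α·dt = (-0.9556, 1.3228, -1.1769)
q⊗(0,ω) = (-0.1000000, 1.3571070, 0.1807609, 1.4985284)
q' = normalize(q + ½dt·q⊗(0,ω)) = (-0.7080, 0.5135, 0.0018, -0.4849)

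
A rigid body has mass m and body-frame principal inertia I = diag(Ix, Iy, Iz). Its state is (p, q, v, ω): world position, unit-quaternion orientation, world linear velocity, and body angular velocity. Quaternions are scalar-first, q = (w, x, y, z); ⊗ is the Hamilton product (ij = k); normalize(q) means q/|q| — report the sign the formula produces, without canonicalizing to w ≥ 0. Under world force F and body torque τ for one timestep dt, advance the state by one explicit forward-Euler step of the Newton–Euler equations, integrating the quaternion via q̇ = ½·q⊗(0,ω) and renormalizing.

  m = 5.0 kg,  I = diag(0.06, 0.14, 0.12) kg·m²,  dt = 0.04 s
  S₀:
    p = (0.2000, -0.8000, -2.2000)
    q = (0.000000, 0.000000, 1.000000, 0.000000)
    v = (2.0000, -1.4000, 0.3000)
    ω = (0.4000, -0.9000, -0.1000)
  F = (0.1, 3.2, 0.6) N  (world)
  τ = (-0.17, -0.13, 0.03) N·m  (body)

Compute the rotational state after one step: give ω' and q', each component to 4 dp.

α = I⁻¹(τ − ω×Iω) = (-2.8033, -0.9457, 0.4900)
ω + α·dt = (0.2879, -0.9378, -0.0804)
q⊗(0,ω) = (0.9000000, -0.1000000, 0.0000000, -0.4000000)
q + ½dt·q⊗(0,ω), renormalized = (0.0180, -0.0020, 0.9998, -0.0080)

ω' = (0.2879, -0.9378, -0.0804)
q' = (0.0180, -0.0020, 0.9998, -0.0080)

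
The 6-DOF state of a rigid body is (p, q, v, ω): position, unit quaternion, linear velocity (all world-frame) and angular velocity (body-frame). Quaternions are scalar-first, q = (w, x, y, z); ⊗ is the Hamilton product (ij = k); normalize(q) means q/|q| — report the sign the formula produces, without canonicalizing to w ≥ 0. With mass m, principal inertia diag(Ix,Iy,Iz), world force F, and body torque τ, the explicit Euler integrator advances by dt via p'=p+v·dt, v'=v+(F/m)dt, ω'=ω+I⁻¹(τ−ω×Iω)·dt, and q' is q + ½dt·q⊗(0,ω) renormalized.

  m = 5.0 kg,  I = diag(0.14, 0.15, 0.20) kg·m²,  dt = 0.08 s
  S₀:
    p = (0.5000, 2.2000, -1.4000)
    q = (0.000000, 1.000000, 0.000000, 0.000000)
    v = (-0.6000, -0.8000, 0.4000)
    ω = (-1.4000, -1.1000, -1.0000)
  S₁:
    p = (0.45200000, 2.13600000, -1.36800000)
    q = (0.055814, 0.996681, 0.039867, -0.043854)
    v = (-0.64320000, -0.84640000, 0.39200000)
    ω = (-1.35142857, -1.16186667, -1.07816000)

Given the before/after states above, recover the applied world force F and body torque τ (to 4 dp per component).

Δω = ω₁−ω₀ = (0.04857143, -0.06186667, -0.07816000)
precession coupling = (0.0550, -0.0840, 0.0154)
I·α + gyro = (0.1400, -0.2000, -0.1800)
v₁ − v₀ = (-0.04320000, -0.04640000, -0.00800000)
m·(v₁−v₀)/dt = (-2.7000, -2.9000, -0.5000)

F = (-2.7000, -2.9000, -0.5000)
τ = (0.1400, -0.2000, -0.1800)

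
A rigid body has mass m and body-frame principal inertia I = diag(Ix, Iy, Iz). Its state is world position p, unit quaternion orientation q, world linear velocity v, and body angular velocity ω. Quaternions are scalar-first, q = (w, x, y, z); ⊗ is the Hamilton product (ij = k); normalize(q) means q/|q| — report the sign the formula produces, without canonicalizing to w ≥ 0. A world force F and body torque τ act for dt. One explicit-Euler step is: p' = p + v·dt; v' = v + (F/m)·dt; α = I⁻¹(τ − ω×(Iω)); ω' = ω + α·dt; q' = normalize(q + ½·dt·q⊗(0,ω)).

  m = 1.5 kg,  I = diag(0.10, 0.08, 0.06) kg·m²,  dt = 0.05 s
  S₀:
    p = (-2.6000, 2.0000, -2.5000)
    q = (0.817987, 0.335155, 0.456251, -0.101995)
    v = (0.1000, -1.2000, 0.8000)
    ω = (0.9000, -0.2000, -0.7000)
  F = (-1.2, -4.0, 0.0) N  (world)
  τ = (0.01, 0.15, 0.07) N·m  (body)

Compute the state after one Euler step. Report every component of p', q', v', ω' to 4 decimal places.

precession coupling ω×(Iω) = (-0.0028, -0.0252, 0.0036)
(τ − ω×Iω)/I = (0.1280, 2.1900, 1.1067)
new body rate ω' = (0.9064, -0.0905, -0.6447)
q⊗(0,ω) = (-0.2817858, 0.3964136, -0.0207844, -1.0502478)
q' = normalize(q + ½dt·q⊗(0,ω)) = (0.8106, 0.3449, 0.4555, -0.1282)
p' = p + v·dt = (-2.5950, 1.9400, -2.4600)
new velocity v' = (0.0600, -1.3333, 0.8000)

p' = (-2.5950, 1.9400, -2.4600)
q' = (0.8106, 0.3449, 0.4555, -0.1282)
v' = (0.0600, -1.3333, 0.8000)
ω' = (0.9064, -0.0905, -0.6447)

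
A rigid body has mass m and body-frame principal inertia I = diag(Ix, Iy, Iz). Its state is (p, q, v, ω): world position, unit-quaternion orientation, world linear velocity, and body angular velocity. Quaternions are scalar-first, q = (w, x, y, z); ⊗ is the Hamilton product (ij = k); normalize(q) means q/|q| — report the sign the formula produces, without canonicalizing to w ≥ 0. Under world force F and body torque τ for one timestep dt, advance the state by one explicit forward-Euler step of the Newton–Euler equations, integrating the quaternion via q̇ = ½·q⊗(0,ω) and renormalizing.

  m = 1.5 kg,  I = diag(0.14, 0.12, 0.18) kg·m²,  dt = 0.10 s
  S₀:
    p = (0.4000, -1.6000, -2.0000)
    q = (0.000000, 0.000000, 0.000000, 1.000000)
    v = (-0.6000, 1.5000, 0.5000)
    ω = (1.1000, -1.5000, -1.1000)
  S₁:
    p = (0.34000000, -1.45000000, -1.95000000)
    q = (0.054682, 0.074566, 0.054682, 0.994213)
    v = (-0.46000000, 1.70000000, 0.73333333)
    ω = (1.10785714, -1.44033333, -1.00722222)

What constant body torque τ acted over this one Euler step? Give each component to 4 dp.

Δω = ω₁−ω₀ = (0.00785714, 0.05966667, 0.09277778)
precession coupling = (0.0990, 0.0484, 0.0330)
τ = I·(Δω/dt) + ω₀×(Iω₀) = (0.1100, 0.1200, 0.2000)

τ = (0.1100, 0.1200, 0.2000)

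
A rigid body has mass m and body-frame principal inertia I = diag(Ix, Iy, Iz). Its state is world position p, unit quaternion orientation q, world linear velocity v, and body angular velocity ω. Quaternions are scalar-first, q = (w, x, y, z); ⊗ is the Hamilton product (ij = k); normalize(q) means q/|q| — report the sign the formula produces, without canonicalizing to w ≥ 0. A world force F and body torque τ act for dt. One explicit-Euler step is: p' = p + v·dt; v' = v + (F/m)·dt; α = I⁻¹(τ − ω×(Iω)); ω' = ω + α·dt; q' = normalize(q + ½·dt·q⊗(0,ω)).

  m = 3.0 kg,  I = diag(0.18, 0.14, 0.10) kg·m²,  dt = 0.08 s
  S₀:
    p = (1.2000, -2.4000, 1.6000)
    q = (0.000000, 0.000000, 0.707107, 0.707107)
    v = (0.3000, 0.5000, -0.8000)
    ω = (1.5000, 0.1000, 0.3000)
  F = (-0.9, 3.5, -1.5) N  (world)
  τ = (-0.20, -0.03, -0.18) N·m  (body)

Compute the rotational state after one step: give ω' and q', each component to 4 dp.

ω' = (1.4116, 0.0623, 0.1608)
q' = (-0.0113, 0.0056, 0.7481, 0.6634)

ω×(Iω) gyroscopic = (-0.0012, 0.0360, -0.0060)
angular accel α = (-1.1044, -0.4714, -1.7400)
new body rate ω' = (1.4116, 0.0623, 0.1608)
q⊗(0,ω) = (-0.2828428, 0.1414214, 1.0606605, -1.0606605)
updated quaternion q' = (-0.0113, 0.0056, 0.7481, 0.6634)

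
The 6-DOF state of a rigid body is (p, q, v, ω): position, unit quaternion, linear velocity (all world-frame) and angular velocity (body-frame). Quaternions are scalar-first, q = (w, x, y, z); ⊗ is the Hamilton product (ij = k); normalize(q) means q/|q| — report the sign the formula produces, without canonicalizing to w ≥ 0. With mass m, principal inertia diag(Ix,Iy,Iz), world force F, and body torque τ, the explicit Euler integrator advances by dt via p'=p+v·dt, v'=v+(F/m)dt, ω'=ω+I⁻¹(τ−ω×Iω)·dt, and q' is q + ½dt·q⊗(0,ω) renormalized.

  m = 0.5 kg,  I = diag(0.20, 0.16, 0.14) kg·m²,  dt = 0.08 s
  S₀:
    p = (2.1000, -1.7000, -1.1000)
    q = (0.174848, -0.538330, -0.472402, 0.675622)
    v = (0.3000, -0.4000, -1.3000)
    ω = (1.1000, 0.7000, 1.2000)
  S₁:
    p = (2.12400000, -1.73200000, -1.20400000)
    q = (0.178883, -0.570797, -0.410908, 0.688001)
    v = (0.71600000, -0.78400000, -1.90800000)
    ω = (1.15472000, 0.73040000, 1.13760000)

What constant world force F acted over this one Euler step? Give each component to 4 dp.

F = (2.6000, -2.4000, -3.8000)

v₁ − v₀ = (0.41600000, -0.38400000, -0.60800000)
m·(v₁−v₀)/dt = (2.6000, -2.4000, -3.8000)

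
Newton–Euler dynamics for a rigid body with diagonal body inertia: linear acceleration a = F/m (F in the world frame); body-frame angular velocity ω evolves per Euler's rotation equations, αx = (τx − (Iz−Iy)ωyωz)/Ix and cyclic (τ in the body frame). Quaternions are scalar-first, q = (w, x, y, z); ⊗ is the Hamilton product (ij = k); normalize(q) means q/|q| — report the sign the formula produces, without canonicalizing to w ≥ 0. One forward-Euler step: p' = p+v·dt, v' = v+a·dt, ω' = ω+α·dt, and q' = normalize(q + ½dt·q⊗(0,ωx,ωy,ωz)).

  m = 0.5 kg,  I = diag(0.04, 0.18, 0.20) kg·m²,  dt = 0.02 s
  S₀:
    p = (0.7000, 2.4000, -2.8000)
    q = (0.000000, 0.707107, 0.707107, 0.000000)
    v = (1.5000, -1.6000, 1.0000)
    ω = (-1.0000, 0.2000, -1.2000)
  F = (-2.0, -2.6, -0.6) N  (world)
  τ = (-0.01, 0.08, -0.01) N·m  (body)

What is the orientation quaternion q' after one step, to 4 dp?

Hamilton product q⊗(0,ω) = (0.5656856, -0.8485284, 0.8485284, 0.8485284)
q' = normalize(q + ½dt·q⊗(0,ω)) = (0.0057, 0.6985, 0.7155, 0.0085)

q' = (0.0057, 0.6985, 0.7155, 0.0085)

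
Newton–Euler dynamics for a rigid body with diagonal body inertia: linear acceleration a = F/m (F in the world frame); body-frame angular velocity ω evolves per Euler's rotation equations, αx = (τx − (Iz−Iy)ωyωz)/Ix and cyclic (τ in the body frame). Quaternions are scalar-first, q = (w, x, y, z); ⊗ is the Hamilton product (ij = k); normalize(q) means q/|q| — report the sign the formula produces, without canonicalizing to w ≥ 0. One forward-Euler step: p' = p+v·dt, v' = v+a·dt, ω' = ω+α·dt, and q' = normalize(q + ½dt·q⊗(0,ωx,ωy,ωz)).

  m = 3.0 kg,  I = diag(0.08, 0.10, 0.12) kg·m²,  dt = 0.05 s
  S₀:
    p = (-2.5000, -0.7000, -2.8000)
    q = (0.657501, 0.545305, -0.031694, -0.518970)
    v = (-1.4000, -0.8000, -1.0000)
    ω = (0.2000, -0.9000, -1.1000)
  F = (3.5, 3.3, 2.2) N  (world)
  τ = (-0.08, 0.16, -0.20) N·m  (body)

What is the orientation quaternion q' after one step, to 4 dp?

q' = (0.6394, 0.5374, -0.0341, -0.5488)

Hamilton product q⊗(0,ω) = (-0.7084526, -0.3007094, -0.0957094, -1.2076868)
q + ½dt·q⊗(0,ω), renormalized = (0.6394, 0.5374, -0.0341, -0.5488)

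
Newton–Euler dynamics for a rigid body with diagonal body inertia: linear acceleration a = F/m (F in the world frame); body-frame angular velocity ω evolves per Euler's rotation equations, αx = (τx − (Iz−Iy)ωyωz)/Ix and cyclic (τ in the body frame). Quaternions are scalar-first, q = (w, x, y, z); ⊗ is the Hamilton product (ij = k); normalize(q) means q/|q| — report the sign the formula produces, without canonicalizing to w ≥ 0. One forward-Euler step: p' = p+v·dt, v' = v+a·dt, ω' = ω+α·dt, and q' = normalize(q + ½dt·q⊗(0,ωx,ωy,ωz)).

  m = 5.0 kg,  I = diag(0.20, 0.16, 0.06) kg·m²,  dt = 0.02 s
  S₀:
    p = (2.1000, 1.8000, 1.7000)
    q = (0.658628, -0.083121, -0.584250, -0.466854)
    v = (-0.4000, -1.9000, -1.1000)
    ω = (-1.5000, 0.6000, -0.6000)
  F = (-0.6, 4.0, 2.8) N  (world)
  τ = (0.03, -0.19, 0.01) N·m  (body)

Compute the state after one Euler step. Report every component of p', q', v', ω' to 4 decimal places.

p' = (2.0920, 1.7620, 1.6780)
q' = (0.6580, -0.0867, -0.5737, -0.4800)
v' = (-0.4024, -1.8840, -1.0888)
ω' = (-1.5006, 0.5605, -0.6087)

gyro term ω×Iω = (0.0360, 0.1260, 0.0360)
α = I⁻¹(τ − ω×Iω) = (-0.0300, -1.9750, -0.4333)
new body rate ω' = (-1.5006, 0.5605, -0.6087)
2q̇ = q⊗(0,ω) = (-0.0542439, -0.3572796, 1.0455852, -1.3214244)
q' = normalize(q + ½dt·q⊗(0,ω)) = (0.6580, -0.0867, -0.5737, -0.4800)
a = F/m = (-0.1200, 0.8000, 0.5600)
new position p' = (2.0920, 1.7620, 1.6780)
new velocity v' = (-0.4024, -1.8840, -1.0888)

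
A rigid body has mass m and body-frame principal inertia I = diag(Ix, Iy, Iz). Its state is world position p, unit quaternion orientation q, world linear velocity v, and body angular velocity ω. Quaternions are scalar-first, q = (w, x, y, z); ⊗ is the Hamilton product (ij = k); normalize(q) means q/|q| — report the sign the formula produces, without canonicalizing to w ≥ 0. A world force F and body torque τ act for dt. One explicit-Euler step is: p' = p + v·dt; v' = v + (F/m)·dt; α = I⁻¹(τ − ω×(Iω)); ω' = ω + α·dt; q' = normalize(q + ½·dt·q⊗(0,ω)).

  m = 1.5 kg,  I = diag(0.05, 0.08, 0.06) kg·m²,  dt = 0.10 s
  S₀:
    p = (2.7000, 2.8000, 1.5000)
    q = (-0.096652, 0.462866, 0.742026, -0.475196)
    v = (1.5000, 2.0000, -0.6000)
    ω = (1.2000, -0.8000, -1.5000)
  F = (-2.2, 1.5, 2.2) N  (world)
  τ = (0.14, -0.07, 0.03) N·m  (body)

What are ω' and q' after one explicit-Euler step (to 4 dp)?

ω×(Iω) gyroscopic = (-0.0240, 0.0180, -0.0288)
α = I⁻¹(τ − ω×Iω) = (3.2800, -1.1000, 0.9800)
ω' = ω + α·dt = (1.5280, -0.9100, -1.4020)
2q̇ = q⊗(0,ω) = (-0.6746124, -1.6091782, 0.2013854, -1.1157460)
q + ½dt·q⊗(0,ω), renormalized = (-0.1297, 0.3804, 0.7481, -0.5281)

ω' = (1.5280, -0.9100, -1.4020)
q' = (-0.1297, 0.3804, 0.7481, -0.5281)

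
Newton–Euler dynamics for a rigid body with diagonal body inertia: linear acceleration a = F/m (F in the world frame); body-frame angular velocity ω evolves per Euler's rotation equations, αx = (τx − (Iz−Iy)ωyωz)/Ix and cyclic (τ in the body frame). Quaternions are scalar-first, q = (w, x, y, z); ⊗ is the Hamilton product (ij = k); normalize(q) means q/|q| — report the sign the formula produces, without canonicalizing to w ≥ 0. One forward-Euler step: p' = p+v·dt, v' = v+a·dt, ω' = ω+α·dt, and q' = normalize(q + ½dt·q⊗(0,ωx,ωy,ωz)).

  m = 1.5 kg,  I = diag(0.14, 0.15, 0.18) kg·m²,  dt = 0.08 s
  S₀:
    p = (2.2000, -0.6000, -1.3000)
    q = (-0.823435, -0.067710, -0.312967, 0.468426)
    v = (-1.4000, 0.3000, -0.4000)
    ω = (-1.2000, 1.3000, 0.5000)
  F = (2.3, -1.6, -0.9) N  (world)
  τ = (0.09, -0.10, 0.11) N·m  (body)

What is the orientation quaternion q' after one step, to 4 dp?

Hamilton product q⊗(0,ω) = (0.0913921, 0.2226847, -1.5987217, -0.8753009)
q + ½dt·q⊗(0,ω), renormalized = (-0.8176, -0.0586, -0.3759, 0.4322)

q' = (-0.8176, -0.0586, -0.3759, 0.4322)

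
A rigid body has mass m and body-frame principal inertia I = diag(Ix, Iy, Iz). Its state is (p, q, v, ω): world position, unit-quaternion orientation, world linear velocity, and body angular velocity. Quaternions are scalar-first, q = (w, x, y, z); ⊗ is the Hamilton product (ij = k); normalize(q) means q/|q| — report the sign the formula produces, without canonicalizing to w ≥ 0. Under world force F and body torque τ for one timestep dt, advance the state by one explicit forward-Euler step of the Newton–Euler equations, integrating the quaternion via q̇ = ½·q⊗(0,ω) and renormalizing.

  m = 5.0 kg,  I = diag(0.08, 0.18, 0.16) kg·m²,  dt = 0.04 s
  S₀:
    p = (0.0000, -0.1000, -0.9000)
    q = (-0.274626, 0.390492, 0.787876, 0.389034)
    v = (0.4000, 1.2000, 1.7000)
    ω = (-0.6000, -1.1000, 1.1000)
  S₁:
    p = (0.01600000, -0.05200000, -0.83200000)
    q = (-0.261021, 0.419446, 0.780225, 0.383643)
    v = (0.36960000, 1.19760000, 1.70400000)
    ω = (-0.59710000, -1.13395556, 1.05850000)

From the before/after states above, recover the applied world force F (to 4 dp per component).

F = (-3.8000, -0.3000, 0.5000)

v₁ − v₀ = (-0.03040000, -0.00240000, 0.00400000)
applied force F = (-3.8000, -0.3000, 0.5000)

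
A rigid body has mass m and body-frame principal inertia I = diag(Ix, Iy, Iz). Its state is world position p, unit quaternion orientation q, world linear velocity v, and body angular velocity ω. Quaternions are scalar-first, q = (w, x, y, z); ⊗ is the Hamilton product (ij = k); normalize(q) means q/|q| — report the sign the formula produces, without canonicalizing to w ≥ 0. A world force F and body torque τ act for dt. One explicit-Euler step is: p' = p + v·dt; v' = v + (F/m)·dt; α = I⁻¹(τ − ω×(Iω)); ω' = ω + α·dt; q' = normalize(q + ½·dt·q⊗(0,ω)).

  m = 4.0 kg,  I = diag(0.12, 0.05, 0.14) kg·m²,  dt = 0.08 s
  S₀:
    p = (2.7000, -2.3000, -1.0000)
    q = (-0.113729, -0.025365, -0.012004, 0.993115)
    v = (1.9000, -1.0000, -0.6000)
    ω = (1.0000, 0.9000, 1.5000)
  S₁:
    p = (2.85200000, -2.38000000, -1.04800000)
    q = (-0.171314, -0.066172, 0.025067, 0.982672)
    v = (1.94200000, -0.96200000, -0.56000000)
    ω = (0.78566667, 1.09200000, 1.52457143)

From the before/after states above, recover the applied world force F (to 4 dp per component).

F = (2.1000, 1.9000, 2.0000)

v₁ − v₀ = (0.04200000, 0.03800000, 0.04000000)
F = m·Δv/dt = (2.1000, 1.9000, 2.0000)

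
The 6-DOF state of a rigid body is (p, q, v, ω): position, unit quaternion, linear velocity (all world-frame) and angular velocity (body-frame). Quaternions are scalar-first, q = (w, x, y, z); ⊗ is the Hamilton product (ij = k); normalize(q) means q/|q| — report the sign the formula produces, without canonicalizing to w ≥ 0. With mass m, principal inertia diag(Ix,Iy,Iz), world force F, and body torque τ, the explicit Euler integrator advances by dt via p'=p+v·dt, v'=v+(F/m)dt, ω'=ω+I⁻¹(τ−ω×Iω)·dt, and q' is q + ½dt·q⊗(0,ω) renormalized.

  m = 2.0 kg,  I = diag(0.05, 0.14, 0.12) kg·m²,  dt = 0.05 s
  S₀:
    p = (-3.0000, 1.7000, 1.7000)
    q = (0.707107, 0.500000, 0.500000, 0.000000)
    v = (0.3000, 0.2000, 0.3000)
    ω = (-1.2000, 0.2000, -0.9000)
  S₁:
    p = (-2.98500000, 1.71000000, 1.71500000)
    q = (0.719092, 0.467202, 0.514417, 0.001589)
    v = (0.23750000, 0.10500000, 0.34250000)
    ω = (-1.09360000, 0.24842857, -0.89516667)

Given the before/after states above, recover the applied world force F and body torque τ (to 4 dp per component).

velocity change Δv = (-0.06250000, -0.09500000, 0.04250000)
applied force F = (-2.5000, -3.8000, 1.7000)
rate change Δω = (0.10640000, 0.04842857, 0.00483333)
ω₀×(Iω₀) = (0.0036, -0.0756, -0.0216)
applied torque τ = (0.1100, 0.0600, -0.0100)

F = (-2.5000, -3.8000, 1.7000)
τ = (0.1100, 0.0600, -0.0100)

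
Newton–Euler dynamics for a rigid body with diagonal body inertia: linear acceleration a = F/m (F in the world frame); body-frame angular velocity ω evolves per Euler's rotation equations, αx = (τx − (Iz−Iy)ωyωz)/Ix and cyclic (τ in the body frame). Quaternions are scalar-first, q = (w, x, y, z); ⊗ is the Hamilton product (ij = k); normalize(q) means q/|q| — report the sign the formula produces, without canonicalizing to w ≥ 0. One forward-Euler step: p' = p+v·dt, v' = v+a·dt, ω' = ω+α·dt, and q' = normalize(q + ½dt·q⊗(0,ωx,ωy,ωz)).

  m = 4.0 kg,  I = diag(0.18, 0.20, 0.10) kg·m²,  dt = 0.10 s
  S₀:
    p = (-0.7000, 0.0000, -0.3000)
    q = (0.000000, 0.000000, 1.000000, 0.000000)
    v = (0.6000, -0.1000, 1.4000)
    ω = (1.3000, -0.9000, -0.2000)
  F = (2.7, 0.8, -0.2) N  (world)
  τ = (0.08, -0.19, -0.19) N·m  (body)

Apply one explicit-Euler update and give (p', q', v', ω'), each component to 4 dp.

p' = (-0.6400, -0.0100, -0.1600)
q' = (0.0449, -0.0100, 0.9968, -0.0648)
v' = (0.6675, -0.0800, 1.3950)
ω' = (1.3544, -0.9846, -0.3666)

(τ − ω×Iω)/I = (0.5444, -0.8460, -1.6660)
ω + α·dt = (1.3544, -0.9846, -0.3666)
Hamilton product q⊗(0,ω) = (0.9000000, -0.2000000, 0.0000000, -1.3000000)
q' = normalize(q + ½dt·q⊗(0,ω)) = (0.0449, -0.0100, 0.9968, -0.0648)
a = (0.6750, 0.2000, -0.0500)
new position p' = (-0.6400, -0.0100, -0.1600)
v + (F/m)dt = (0.6675, -0.0800, 1.3950)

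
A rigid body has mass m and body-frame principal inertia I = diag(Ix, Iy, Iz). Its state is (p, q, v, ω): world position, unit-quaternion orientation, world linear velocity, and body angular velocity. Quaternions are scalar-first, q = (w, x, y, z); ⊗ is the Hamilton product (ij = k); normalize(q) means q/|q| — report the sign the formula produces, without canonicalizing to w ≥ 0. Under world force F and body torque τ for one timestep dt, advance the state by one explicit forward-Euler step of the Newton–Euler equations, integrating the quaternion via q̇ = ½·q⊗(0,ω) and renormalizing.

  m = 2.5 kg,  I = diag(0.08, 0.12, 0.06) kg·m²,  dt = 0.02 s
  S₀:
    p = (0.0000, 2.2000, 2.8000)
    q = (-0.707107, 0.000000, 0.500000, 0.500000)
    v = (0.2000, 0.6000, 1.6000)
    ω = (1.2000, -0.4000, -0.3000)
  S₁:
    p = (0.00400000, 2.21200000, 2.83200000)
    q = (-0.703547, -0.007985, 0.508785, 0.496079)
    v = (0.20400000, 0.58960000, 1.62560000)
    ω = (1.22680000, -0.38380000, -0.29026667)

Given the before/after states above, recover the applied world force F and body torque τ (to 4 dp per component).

F = (0.5000, -1.3000, 3.2000)
τ = (0.1000, 0.0900, 0.0100)

Δv = v₁−v₀ = (0.00400000, -0.01040000, 0.02560000)
F = m·Δv/dt = (0.5000, -1.3000, 3.2000)
ω₁ − ω₀ = (0.02680000, 0.01620000, 0.00973333)
ω₀×(Iω₀) = (-0.0072, -0.0072, -0.0192)
applied torque τ = (0.1000, 0.0900, 0.0100)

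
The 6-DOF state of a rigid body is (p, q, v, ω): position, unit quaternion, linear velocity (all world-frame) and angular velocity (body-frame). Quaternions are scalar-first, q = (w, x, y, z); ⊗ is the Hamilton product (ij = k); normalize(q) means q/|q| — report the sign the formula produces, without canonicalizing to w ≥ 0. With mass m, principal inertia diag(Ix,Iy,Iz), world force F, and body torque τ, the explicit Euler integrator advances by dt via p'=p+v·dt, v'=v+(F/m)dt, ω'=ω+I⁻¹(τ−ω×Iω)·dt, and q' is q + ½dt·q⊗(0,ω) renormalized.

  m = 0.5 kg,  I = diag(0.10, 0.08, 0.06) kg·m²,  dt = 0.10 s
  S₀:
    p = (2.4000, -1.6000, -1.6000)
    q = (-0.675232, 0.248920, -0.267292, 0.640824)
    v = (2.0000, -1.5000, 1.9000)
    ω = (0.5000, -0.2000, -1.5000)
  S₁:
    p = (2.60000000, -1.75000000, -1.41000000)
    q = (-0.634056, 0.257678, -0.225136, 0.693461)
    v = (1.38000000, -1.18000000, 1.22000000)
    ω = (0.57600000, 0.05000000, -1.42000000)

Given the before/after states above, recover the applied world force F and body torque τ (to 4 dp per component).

Δω = ω₁−ω₀ = (0.07600000, 0.25000000, 0.08000000)
gyro term ω₀×Iω₀ = (-0.0060, -0.0300, 0.0020)
τ = I·(Δω/dt) + ω₀×(Iω₀) = (0.0700, 0.1700, 0.0500)
velocity change Δv = (-0.62000000, 0.32000000, -0.68000000)
F = m·Δv/dt = (-3.1000, 1.6000, -3.4000)

F = (-3.1000, 1.6000, -3.4000)
τ = (0.0700, 0.1700, 0.0500)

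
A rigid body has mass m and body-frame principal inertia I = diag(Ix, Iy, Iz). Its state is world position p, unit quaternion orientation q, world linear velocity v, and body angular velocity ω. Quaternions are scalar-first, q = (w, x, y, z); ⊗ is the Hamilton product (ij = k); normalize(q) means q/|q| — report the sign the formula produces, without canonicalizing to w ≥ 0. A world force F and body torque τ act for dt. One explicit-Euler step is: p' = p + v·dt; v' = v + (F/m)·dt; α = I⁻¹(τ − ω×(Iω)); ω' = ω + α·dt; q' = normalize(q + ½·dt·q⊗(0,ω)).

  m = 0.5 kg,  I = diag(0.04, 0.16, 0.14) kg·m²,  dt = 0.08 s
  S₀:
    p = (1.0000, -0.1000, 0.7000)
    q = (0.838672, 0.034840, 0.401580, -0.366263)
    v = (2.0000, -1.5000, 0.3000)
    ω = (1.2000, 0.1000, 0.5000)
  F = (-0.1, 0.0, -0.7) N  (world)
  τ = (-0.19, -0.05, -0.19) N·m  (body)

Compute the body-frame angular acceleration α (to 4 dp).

gyro term ω×Iω = (-0.0010, -0.0600, 0.0144)
(τ − ω×Iω)/I = (-4.7250, 0.0625, -1.4600)

α = (-4.7250, 0.0625, -1.4600)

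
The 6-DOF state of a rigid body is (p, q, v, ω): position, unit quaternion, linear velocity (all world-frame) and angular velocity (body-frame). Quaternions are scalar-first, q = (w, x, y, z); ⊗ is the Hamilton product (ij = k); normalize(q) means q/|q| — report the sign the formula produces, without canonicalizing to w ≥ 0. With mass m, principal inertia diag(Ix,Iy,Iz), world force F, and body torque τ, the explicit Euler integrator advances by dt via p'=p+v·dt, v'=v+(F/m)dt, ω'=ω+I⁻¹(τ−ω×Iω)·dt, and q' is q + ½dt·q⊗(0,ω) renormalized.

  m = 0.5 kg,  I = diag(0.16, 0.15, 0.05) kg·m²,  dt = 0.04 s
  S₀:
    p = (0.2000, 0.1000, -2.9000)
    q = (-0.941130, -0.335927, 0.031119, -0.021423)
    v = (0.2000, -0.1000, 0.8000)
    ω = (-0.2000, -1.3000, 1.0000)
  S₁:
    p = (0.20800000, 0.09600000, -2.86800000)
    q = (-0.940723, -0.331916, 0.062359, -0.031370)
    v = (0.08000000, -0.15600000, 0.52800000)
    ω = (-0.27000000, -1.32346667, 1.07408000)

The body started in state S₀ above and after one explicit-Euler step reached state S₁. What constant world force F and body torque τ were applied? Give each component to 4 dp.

v₁ − v₀ = (-0.12000000, -0.05600000, -0.27200000)
m·(v₁−v₀)/dt = (-1.5000, -0.7000, -3.4000)
Δω = ω₁−ω₀ = (-0.07000000, -0.02346667, 0.07408000)
ω₀×(Iω₀) = (0.1300, -0.0220, -0.0026)
τ = I·(Δω/dt) + ω₀×(Iω₀) = (-0.1500, -0.1100, 0.0900)

F = (-1.5000, -0.7000, -3.4000)
τ = (-0.1500, -0.1100, 0.0900)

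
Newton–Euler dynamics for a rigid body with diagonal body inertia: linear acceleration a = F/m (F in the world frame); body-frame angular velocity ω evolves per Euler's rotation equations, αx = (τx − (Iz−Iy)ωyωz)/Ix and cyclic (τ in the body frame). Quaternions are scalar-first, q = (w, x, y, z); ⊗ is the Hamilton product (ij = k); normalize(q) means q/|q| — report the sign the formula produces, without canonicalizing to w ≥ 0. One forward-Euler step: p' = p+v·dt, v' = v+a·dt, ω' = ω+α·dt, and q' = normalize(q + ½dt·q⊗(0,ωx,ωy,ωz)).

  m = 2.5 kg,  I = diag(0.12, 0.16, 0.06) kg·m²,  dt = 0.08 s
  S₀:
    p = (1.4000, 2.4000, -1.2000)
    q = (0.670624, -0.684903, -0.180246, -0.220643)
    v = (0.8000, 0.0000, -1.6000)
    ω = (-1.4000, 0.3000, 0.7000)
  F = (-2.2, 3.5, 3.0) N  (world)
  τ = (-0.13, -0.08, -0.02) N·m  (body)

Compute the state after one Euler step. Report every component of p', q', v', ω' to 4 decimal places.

p' = (1.4640, 2.4000, -1.3280)
q' = (0.6393, -0.7234, -0.1404, -0.2197)
v' = (0.7296, 0.1120, -1.5040)
ω' = (-1.4727, 0.2894, 0.6957)

precession coupling ω×(Iω) = (-0.0210, -0.0588, -0.0168)
α = I⁻¹(τ − ω×Iω) = (-0.9083, -0.1325, -0.0533)
new body rate ω' = (-1.4727, 0.2894, 0.6957)
q⊗(0,ω) = (-0.7503403, -0.9988529, 0.9895195, 0.0116215)
q' = normalize(q + ½dt·q⊗(0,ω)) = (0.6393, -0.7234, -0.1404, -0.2197)
p + v·dt = (1.4640, 2.4000, -1.3280)
new velocity v' = (0.7296, 0.1120, -1.5040)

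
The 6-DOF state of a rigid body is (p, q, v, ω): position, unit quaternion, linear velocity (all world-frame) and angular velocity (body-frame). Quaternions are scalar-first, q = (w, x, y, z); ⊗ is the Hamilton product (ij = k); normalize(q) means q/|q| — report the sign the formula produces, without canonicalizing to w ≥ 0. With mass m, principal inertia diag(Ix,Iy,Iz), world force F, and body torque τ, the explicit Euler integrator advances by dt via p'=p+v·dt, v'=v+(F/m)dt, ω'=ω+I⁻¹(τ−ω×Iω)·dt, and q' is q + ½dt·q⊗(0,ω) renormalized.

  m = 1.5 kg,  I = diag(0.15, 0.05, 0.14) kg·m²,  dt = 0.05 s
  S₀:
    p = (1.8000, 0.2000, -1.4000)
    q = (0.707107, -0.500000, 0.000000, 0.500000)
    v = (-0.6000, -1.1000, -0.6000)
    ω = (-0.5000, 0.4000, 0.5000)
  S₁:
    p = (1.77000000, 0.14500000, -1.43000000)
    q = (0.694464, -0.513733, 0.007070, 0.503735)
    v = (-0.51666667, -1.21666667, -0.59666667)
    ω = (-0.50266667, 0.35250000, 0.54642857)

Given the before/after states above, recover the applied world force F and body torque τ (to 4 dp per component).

v₁ − v₀ = (0.08333333, -0.11666667, 0.00333333)
m·(v₁−v₀)/dt = (2.5000, -3.5000, 0.1000)
Δω = ω₁−ω₀ = (-0.00266667, -0.04750000, 0.04642857)
ω₀×(Iω₀) = (0.0180, -0.0025, 0.0200)
I·α + gyro = (0.0100, -0.0500, 0.1500)

F = (2.5000, -3.5000, 0.1000)
τ = (0.0100, -0.0500, 0.1500)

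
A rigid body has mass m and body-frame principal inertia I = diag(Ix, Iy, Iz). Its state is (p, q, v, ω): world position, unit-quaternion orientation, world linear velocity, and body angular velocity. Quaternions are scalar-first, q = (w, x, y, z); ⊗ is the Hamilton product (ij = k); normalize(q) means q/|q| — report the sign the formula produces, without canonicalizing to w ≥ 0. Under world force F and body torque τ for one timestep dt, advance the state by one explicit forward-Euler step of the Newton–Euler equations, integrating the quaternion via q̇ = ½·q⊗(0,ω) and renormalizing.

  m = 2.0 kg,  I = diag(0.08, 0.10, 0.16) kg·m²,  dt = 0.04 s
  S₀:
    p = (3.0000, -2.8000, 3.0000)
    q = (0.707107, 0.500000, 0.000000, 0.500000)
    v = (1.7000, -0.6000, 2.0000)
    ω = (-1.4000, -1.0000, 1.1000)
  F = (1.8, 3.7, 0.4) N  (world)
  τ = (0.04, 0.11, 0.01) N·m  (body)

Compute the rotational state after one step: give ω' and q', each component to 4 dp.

ω' = (-1.3470, -1.0053, 1.0955)
q' = (0.7095, 0.4898, -0.0391, 0.5051)

precession coupling ω×(Iω) = (-0.0660, 0.1232, 0.0280)
(τ − ω×Iω)/I = (1.3250, -0.1320, -0.1125)
ω + α·dt = (-1.3470, -1.0053, 1.0955)
Hamilton product q⊗(0,ω) = (0.1500000, -0.4899498, -1.9571070, 0.2778177)
q' = normalize(q + ½dt·q⊗(0,ω)) = (0.7095, 0.4898, -0.0391, 0.5051)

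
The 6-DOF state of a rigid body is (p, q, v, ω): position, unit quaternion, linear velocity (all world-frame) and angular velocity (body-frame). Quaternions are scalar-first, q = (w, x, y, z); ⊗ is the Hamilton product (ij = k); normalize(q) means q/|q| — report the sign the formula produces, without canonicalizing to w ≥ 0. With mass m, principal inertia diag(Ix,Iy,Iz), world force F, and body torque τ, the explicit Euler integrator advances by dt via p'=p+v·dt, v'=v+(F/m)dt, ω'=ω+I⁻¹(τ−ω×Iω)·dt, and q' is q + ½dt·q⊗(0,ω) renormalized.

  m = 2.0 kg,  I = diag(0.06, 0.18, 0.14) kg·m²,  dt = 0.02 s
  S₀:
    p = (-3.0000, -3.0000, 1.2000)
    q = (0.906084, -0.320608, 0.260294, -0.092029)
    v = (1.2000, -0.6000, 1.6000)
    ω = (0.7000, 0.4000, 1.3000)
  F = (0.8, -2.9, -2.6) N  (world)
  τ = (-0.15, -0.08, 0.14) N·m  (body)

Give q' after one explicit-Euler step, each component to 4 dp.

Hamilton product q⊗(0,ω) = (0.2399457, 1.0094526, 0.7148037, 0.8674602)
q' = normalize(q + ½dt·q⊗(0,ω)) = (0.9084, -0.3105, 0.2674, -0.0833)

q' = (0.9084, -0.3105, 0.2674, -0.0833)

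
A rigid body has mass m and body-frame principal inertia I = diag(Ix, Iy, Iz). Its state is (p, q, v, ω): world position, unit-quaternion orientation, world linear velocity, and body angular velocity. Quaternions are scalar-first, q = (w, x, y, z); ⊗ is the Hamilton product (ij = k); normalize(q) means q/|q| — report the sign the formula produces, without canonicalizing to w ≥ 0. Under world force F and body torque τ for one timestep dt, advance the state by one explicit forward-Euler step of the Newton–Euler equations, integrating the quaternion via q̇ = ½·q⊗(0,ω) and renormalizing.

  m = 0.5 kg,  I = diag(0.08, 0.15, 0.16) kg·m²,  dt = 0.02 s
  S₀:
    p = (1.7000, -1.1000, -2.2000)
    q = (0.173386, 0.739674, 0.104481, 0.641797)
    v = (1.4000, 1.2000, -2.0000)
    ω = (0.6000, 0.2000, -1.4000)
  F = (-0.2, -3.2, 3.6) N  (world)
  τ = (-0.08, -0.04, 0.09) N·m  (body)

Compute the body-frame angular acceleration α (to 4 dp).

α = (-0.9650, -0.7147, 0.5100)

precession coupling ω×(Iω) = (-0.0028, 0.0672, 0.0084)
angular accel α = (-0.9650, -0.7147, 0.5100)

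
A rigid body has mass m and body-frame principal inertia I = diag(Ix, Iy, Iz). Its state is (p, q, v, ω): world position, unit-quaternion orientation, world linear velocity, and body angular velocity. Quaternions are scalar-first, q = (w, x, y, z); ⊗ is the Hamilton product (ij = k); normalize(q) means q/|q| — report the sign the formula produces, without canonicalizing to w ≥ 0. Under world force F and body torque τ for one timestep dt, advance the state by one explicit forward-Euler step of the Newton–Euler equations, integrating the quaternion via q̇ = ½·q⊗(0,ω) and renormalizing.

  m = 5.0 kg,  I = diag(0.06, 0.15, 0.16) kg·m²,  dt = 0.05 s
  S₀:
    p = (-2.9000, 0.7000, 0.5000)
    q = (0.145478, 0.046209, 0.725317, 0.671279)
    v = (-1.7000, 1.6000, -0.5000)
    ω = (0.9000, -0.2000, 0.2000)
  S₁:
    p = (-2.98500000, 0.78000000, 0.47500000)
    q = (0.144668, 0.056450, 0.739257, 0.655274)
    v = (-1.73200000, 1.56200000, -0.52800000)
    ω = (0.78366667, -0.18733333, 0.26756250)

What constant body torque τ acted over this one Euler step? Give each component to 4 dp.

rate change Δω = (-0.11633333, 0.01266667, 0.06756250)
applied torque τ = (-0.1400, 0.0200, 0.2000)

τ = (-0.1400, 0.0200, 0.2000)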